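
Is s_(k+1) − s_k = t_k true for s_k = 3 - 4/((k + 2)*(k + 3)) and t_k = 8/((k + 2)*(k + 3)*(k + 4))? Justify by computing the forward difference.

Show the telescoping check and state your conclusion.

s_(k+1) = 3 - 4/((k + 3)*(k + 4))
s_(k+1) − s_k = 8/(k**3 + 9*k**2 + 26*k + 24)
(s_(k+1) − s_k) − t_k = 0

valid; difference matches t_k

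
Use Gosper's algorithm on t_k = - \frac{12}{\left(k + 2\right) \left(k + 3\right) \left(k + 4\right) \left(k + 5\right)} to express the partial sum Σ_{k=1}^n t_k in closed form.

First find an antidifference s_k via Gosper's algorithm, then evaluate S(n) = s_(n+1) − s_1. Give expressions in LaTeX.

r(k) = (k + 2)/(k + 6) after simplifying.
Normal form (A,B,C) = (k + 2, k + 6, 1).
Need (k + 2)·f(k+1) − (k + 5)·f(k) = 1.
Bound: deg f ≤ 3.
Coefficient equations give f(k) = k*(k**2 + 9*k + 26)/72.
Get s_k = R·t_k = k*(-k**2 - 9*k - 26)/(6*(k + 2)*(k + 3)*(k + 4)) with R(k) = B(k−1)f(k)/C(k) = k*(k + 5)*(k**2 + 9*k + 26)/72.
Verify: -12/(k**4 + 14*k**3 + 71*k**2 + 154*k + 120) matches t_k.
Evaluate: s_(n+1) = (-n**3 - 12*n**2 - 47*n - 36)/(6*(n**3 + 12*n**2 + 47*n + 60)); subtract s_(1) = -1/10 ⇒ S(n) = n*(-n**2 - 12*n - 47)/(15*(n**3 + 12*n**2 + 47*n + 60)).

S(n) = \frac{n \left(- n^{2} - 12 n - 47\right)}{15 \left(n^{3} + 12 n^{2} + 47 n + 60\right)}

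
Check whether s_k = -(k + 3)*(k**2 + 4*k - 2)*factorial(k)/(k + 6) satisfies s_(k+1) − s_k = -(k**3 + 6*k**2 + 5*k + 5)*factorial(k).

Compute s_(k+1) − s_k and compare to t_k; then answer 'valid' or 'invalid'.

Invalid: residual 3*(k**4 + 12*k**3 + 40*k**2 + 31*k + 32)*factorial(k)/((k + 6)*(k + 7)) ≠ 0.

s_(k+1) = -(k + 4)*(k**2 + 6*k + 3)*factorial(k + 1)/(k + 7)
s_(k+1) − s_k = -(k**5 + 16*k**4 + 89*k**3 + 202*k**2 + 182*k + 114)*factorial(k)/((k + 6)*(k + 7))
(s_(k+1) − s_k) − t_k = 3*(k**4 + 12*k**3 + 40*k**2 + 31*k + 32)*factorial(k)/((k + 6)*(k + 7))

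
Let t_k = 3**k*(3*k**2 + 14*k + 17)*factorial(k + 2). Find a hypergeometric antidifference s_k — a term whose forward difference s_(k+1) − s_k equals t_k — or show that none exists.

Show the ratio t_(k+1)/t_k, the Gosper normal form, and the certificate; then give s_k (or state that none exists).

s_k = 3**k*(k + 1)*factorial(k + 2)

t_(k+1)/t_k = 3*(3*k**3 + 29*k**2 + 94*k + 102)/(3*k**2 + 14*k + 17).
Gosper form: A/B · C(k+1)/C(k) with A=3*k + 9, B=1, C=k**2 + 14*k/3 + 17/3.
f must satisfy (3*k + 9)·f(k+1) − (1)·f(k) = k**2 + 14*k/3 + 17/3.
Degrees (1,0,2) ⇒ d ≤ 1.
Match coefficients ⇒ f(k) = (k + 1)/3.
Certificate R = B(k−1)f/C = (k + 1)/(3*k**2 + 14*k + 17) gives s_k = 3**k*(k + 1)*factorial(k + 2).
s_(k+1) − s_k = 3**k*(3*k**2 + 14*k + 17)*factorial(k + 2) = t_k.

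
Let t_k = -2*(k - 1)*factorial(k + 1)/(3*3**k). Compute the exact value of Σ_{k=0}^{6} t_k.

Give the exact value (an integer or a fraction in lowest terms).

Σ = -8474/243

Step 1: r(k) = k*(k + 2)/(3*(k - 1)).
Factor: A=k/3 + 2/3; B=1; C=k - 1.
Set up (k/3 + 2/3)·f(k+1) − (1)·f(k) − (k - 1) = 0.
deg f ≤ 0 (via 1,0,1).
Match coefficients ⇒ f(k) = 3.
Certificate R = B(k−1)f/C = 3/(k - 1) gives s_k = -2*factorial(k + 1)/3**k.
Δs = -2*(k - 1)*factorial(k + 1)/(3*3**k), as required.
Telescoping: Σ = s_(7) − s_(0) = -8960/243 − (-2) = -8474/243.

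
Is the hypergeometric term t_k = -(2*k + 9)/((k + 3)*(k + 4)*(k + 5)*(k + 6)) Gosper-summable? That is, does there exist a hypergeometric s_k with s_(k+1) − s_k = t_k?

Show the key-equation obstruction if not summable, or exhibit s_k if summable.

Yes. s_k = k*(-k - 8)/(15*(k**2 + 8*k + 15)).

The ratio is (k + 3)*(2*k + 11)/((k + 7)*(2*k + 9)).
So A=k + 3 and B=k + 7, with C=k + 9/2.
f must satisfy (k + 3)·f(k+1) − (k + 6)·f(k) = k + 9/2.
From deg A=1, deg B=1, deg C=1: d=3.
Solving with deg f ≤ 3: f(k) = k*(k + 4)*(k + 8)/30.
So s_k = (B(k−1)f/C)·t_k = (k*(k + 4)*(k + 6)*(k + 8)/(15*(2*k + 9)))·t_k = k*(-k - 8)/(15*(k**2 + 8*k + 15)).
s_(k+1) − s_k = (-2*k - 9)/(k**4 + 18*k**3 + 119*k**2 + 342*k + 360) = t_k.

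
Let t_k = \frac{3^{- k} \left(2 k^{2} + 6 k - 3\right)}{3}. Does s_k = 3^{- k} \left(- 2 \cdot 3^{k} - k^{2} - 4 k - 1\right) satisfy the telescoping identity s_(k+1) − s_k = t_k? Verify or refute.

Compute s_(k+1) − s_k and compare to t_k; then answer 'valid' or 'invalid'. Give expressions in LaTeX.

s_(k+1) = (-6*3**k - k**2 - 6*k - 6)/(3*3**k)
s_(k+1) − s_k = (2*k**2 + 6*k - 3)/(3*3**k)
(s_(k+1) − s_k) − t_k = 0

Valid: the claim telescopes to t_k.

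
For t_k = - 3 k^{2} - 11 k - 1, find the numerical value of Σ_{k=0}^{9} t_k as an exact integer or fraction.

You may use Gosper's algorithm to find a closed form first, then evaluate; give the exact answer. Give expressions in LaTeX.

Σ = -1360

r(k) = (3*k**2 + 17*k + 15)/(3*k**2 + 11*k + 1) after simplifying.
So A=1 and B=1, with C=k**2 + 11*k/3 + 1/3.
Need (1)·f(k+1) − (1)·f(k) = k**2 + 11*k/3 + 1/3.
Bound: deg f ≤ 3.
Solve for f: f(k) = k*(k**2 + 4*k - 4)/3 (degree 3 ≤ 3).
Then R = B(k−1)f/C = k*(k**2 + 4*k - 4)/(3*k**2 + 11*k + 1), so s_k = R(k)·t_k = k*(-k**2 - 4*k + 4).
Check: Δs_k = -3*k**2 - 11*k - 1. ✓
Sum = s_(10) − s_(0); s_(10) = -1360, s_(0) = 0 ⇒ -1360.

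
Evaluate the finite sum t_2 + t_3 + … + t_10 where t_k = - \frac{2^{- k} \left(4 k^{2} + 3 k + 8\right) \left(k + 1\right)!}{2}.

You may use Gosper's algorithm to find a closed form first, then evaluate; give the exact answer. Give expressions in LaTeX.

Ratio r(k) = (k + 2)*(3*k + 4*(k + 1)**2 + 11)/(2*(4*k**2 + 3*k + 8)).
Gosper form: A/B · C(k+1)/C(k) with A=k/2 + 1, B=1, C=k**2 + 3*k/4 + 2.
Solve (k/2 + 1)·f(k+1) − (1)·f(k) = k**2 + 3*k/4 + 2.
From deg A=1, deg B=0, deg C=2: d=1.
Coefficient equations give f(k) = (4*k - 1)/2.
Get s_k = R·t_k = -(4*k - 1)*factorial(k + 1)/2**k with R(k) = B(k−1)f(k)/C(k) = 2*(4*k - 1)/(4*k**2 + 3*k + 8).
Δs = -(4*k**2 + 3*k + 8)*factorial(k + 1)/(2*2**k), as required.
Telescoping: Σ = s_(11) − s_(2) = -20114325/2 − (-21/2) = -10057152.

Σ = -10057152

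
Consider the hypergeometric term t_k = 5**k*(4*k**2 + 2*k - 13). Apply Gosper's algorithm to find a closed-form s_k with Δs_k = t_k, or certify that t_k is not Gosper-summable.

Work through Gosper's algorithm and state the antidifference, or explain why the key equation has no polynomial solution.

s_k = 5**k*(k**2 - 2*k - 2)

t_(k+1)/t_k = 5*(4*k**2 + 10*k - 7)/(4*k**2 + 2*k - 13).
Take A(k)=5, B(k)=1, C(k)=k**2 + k/2 - 13/4.
Key eq: (5)·f(k+1) = (1)·f(k) + (k**2 + k/2 - 13/4).
deg f ≤ 2 (via 0,0,2).
Solve for f: f(k) = (k**2 - 2*k - 2)/4 (degree 2 ≤ 2).
Get s_k = R·t_k = 5**k*(k**2 - 2*k - 2) with R(k) = B(k−1)f(k)/C(k) = (k**2 - 2*k - 2)/(4*k**2 + 2*k - 13).
Verify: 5**k*(4*k**2 + 2*k - 13) matches t_k.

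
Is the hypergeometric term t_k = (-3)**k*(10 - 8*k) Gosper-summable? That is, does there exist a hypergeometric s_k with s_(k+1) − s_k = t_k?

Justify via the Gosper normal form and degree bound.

Yes. s_k = 2*(-3)**k*(k - 2).

Ratio r(k) = 3*(1 - 4*k)/(4*k - 5).
Take A(k)=-3, B(k)=1, C(k)=k - 5/4.
Need (-3)·f(k+1) − (1)·f(k) = k - 5/4.
d = 1 from the (0,0,1) case.
A polynomial solution: f(k) = -(k - 2)/4.
So s_k = (B(k−1)f/C)·t_k = (-(k - 2)/(4*k - 5))·t_k = 2*(-3)**k*(k - 2).
Check: Δs_k = (-3)**k*(10 - 8*k). ✓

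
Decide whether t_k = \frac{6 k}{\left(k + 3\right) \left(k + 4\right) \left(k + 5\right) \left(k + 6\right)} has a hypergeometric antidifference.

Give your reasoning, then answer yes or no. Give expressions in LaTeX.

Yes. s_k = \frac{k \left(k^{2} + 12 k - 13\right)}{20 \left(k + 3\right) \left(k + 4\right) \left(k + 5\right)}.

The ratio is (k + 1)*(k + 3)/(k*(k + 7)).
A = k + 3, B = k + 7, C = k.
Need (k + 3)·f(k+1) − (k + 6)·f(k) = k.
Degrees (1,1,1) ⇒ d ≤ 3.
Solve for f: f(k) = k*(k - 1)*(k + 13)/120 (degree 3 ≤ 3).
Certificate R = B(k−1)f/C = (k - 1)*(k + 6)*(k + 13)/120 gives s_k = k*(k**2 + 12*k - 13)/(20*(k + 3)*(k + 4)*(k + 5)).
Check: Δs_k = 6*k/(k**4 + 18*k**3 + 119*k**2 + 342*k + 360). ✓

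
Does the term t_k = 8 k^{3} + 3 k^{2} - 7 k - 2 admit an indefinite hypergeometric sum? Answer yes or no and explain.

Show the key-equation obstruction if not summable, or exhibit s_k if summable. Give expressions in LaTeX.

Yes. s_k = k \left(2 k^{3} - 3 k^{2} - 3 k + 2\right).

t_(k+1)/t_k = (8*k**3 + 27*k**2 + 23*k + 2)/(8*k**3 + 3*k**2 - 7*k - 2).
Factor: A=1; B=1; C=k**3 + 3*k**2/8 - 7*k/8 - 1/4.
Solve (1)·f(k+1) − (1)·f(k) = k**3 + 3*k**2/8 - 7*k/8 - 1/4.
d = 4 from the (0,0,3) case.
Match coefficients ⇒ f(k) = k*(k - 2)*(k + 1)*(2*k - 1)/8.
R(k) = B(k−1)·f(k)/C(k) = k*(k - 2)*(2*k - 1)/(8*k**2 - 5*k - 2); s_k = R·t_k = k*(2*k**3 - 3*k**2 - 3*k + 2).
Verify: 8*k**3 + 3*k**2 - 7*k - 2 matches t_k.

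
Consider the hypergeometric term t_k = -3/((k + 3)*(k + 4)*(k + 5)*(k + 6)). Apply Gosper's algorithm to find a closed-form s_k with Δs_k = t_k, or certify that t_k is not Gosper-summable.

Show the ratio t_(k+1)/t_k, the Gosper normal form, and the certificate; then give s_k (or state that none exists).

s_k = k*(-k**2 - 12*k - 47)/(60*(k + 3)*(k + 4)*(k + 5))

Ratio r(k) = (k + 3)/(k + 7).
So A=k + 3 and B=k + 7, with C=1.
Need (k + 3)·f(k+1) − (k + 6)·f(k) = 1.
deg f ≤ 3 (via 1,1,0).
A polynomial solution: f(k) = k*(k**2 + 12*k + 47)/180.
Then R = B(k−1)f/C = k*(k + 6)*(k**2 + 12*k + 47)/180, so s_k = R(k)·t_k = k*(-k**2 - 12*k - 47)/(60*(k + 3)*(k + 4)*(k + 5)).
Check: Δs_k = -3/(k**4 + 18*k**3 + 119*k**2 + 342*k + 360). ✓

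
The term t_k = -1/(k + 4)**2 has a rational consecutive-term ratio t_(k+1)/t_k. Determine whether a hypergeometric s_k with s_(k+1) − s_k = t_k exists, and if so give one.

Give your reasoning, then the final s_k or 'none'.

Ratio r(k) = (k + 4)**2/(k + 5)**2.
A = k**2 + 8*k + 16, B = k**2 + 10*k + 25, C = 1.
Need (k**2 + 8*k + 16)·f(k+1) − (k**2 + 8*k + 16)·f(k) = 1.
From deg A=2, deg B=2, deg C=0: d=0.
f = c0 ⇒ A·f(k+1) − B(k−1)·f(k) − C = -1. The system {-1 = 0} is inconsistent; no antidifference.

not Gosper-summable; s_k does not exist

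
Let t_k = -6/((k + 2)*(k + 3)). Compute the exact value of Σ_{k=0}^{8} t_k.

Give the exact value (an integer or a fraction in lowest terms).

Σ = -27/11

t_(k+1)/t_k = (k + 2)/(k + 4).
So A=k + 2 and B=k + 4, with C=1.
f must satisfy (k + 2)·f(k+1) − (k + 3)·f(k) = 1.
d = 1 from the (1,1,0) case.
A polynomial solution: f(k) = k/2.
Then R = B(k−1)f/C = k*(k + 3)/2, so s_k = R(k)·t_k = -3*k/(k + 2).
Check: Δs_k = -6/(k**2 + 5*k + 6). ✓
Sum = s_(9) − s_(0); s_(9) = -27/11, s_(0) = 0 ⇒ -27/11.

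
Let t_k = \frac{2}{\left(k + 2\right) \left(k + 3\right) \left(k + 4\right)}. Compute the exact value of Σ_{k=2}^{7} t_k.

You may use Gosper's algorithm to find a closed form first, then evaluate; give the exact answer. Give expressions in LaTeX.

Σ = 9/220

Compute t_(k+1)/t_k: get (k + 2)/(k + 5).
Factor: A=k + 2; B=k + 5; C=1.
Key eq: (k + 2)·f(k+1) = (k + 4)·f(k) + (1).
d = 2 from the (1,1,0) case.
A polynomial solution: f(k) = k*(k + 5)/12.
R(k) = B(k−1)·f(k)/C(k) = k*(k + 4)*(k + 5)/12; s_k = R·t_k = k*(k + 5)/(6*(k + 2)*(k + 3)).
s_(k+1) − s_k = 2/(k**3 + 9*k**2 + 26*k + 24) = t_k.
Sum = s_(8) − s_(2); s_(8) = 26/165, s_(2) = 7/60 ⇒ 9/220.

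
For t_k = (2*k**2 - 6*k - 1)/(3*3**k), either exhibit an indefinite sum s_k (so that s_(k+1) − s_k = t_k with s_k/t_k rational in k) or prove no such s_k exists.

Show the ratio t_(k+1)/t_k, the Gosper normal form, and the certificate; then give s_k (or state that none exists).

s_k = (-k**2 + 2*k + 1)/3**k

Step 1: r(k) = (2*k**2 - 2*k - 5)/(3*(2*k**2 - 6*k - 1)).
So A=1/3 and B=1, with C=k**2 - 3*k - 1/2.
Solve (1/3)·f(k+1) − (1)·f(k) = k**2 - 3*k - 1/2.
From deg A=0, deg B=0, deg C=2: d=2.
A polynomial solution: f(k) = -3*(k**2 - 2*k - 1)/2.
Certificate R = B(k−1)f/C = -3*(k**2 - 2*k - 1)/(2*k**2 - 6*k - 1) gives s_k = (-k**2 + 2*k + 1)/3**k.
Verify: (2*k**2 - 6*k - 1)/(3*3**k) matches t_k.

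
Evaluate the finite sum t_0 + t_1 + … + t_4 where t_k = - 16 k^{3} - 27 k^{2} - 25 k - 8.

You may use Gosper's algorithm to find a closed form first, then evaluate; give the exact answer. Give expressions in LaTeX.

Σ = -2700

Step 1: r(k) = (16*k**3 + 75*k**2 + 127*k + 76)/(16*k**3 + 27*k**2 + 25*k + 8).
Gosper form: A/B · C(k+1)/C(k) with A=1, B=1, C=k**3 + 27*k**2/16 + 25*k/16 + 1/2.
Key eq: (1)·f(k+1) = (1)·f(k) + (k**3 + 27*k**2/16 + 25*k/16 + 1/2).
Bound: deg f ≤ 4.
Coefficient equations give f(k) = k**2*(4*k**2 + k + 3)/16.
Certificate R = B(k−1)f/C = k**2*(4*k**2 + k + 3)/(16*k**3 + 27*k**2 + 25*k + 8) gives s_k = k**2*(-4*k**2 - k - 3).
s_(k+1) − s_k = -16*k**3 - 27*k**2 - 25*k - 8 = t_k.
Sum = s_(5) − s_(0); s_(5) = -2700, s_(0) = 0 ⇒ -2700.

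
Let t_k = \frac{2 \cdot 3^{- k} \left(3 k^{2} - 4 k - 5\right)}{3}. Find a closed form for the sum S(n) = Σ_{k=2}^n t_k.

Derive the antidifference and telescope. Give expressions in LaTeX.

S(n) = 3^{- n - 1} \left(2 \cdot 3^{n} - 3 n^{2} - 5 n + 2\right)

The ratio is (3*k**2 + 2*k - 6)/(3*(3*k**2 - 4*k - 5)).
So A=1/3 and B=1, with C=k**2 - 4*k/3 - 5/3.
Key eq: (1/3)·f(k+1) = (1)·f(k) + (k**2 - 4*k/3 - 5/3).
d = 2 from the (0,0,2) case.
Coefficient equations give f(k) = -(k + 1)*(3*k - 4)/2.
So s_k = (B(k−1)f/C)·t_k = (-3*(k + 1)*(3*k - 4)/(2*(3*k**2 - 4*k - 5)))·t_k = (-3*k**2 + k + 4)/3**k.
Δs = 2*(3*k**2 - 4*k - 5)/(3*3**k), as required.
Evaluate: s_(n+1) = 3**(-n - 1)*(-3*n**2 - 5*n + 2); subtract s_(2) = -2/3 ⇒ S(n) = 3**(-n - 1)*(2*3**n - 3*n**2 - 5*n + 2).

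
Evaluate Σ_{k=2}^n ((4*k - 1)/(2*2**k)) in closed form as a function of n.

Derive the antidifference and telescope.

Ratio r(k) = (4*k + 3)/(2*(4*k - 1)).
So A=1/2 and B=1, with C=k - 1/4.
Key eq: (1/2)·f(k+1) = (1)·f(k) + (k - 1/4).
d = 1 from the (0,0,1) case.
Coefficient equations give f(k) = -(4*k + 3)/2.
Certificate R = B(k−1)f/C = -2*(4*k + 3)/(4*k - 1) gives s_k = (-4*k - 3)/2**k.
Verify: (4*k - 1)/(2*2**k) matches t_k.
Telescope: S(n) = s_(n+1) − s_(2) = 2**(-n - 1)*(-4*n - 7) − (-11/4) = 2**(-n - 2)*(11*2**n - 8*n - 14).

S(n) = 2**(-n - 2)*(11*2**n - 8*n - 14)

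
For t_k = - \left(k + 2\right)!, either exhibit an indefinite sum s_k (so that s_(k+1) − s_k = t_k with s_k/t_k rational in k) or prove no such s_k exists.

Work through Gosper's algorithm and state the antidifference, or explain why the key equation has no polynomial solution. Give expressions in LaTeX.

Step 1: r(k) = k + 3.
Normal form (A,B,C) = (k + 3, 1, 1).
Set up (k + 3)·f(k+1) − (1)·f(k) − (1) = 0.
d = -1 from the (1,0,0) case.
d = -1 < 0 ⇒ no nonzero polynomial f; not summable.

none — t_k is not Gosper-summable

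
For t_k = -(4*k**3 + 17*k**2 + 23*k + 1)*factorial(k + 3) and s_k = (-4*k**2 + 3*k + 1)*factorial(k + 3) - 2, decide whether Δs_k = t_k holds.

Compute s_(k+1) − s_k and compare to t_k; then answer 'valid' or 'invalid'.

Valid — Δs_k = t_k.

s_(k+1) = (3*k - 4*(k + 1)**2 + 4)*factorial(k + 4) - 2
s_(k+1) − s_k = -(4*k**3 + 17*k**2 + 23*k + 1)*factorial(k + 3)
(s_(k+1) − s_k) − t_k = 0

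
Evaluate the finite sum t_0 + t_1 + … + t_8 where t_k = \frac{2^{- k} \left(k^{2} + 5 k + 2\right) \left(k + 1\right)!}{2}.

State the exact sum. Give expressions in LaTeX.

The ratio is (k + 2)*(5*k + (k + 1)**2 + 7)/(2*(k**2 + 5*k + 2)).
So A=k/2 + 1 and B=1, with C=k**2 + 5*k + 2.
Solve (k/2 + 1)·f(k+1) − (1)·f(k) = k**2 + 5*k + 2.
Degrees (1,0,2) ⇒ d ≤ 1.
Match coefficients ⇒ f(k) = 2*(k + 4).
Get s_k = R·t_k = (k + 4)*factorial(k + 1)/2**k with R(k) = B(k−1)f(k)/C(k) = 2*(k + 4)/(k**2 + 5*k + 2).
Verify: (k**2 + 5*k + 2)*factorial(k + 1)/(2*2**k) matches t_k.
Telescoping: Σ = s_(9) − s_(0) = 184275/2 − (4) = 184267/2.

Σ = 184267/2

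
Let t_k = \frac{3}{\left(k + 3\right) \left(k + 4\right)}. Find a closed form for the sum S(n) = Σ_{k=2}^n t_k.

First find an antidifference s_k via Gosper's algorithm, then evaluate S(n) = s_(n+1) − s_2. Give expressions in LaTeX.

S(n) = \frac{3 \left(n - 1\right)}{5 \left(n + 4\right)}

Ratio r(k) = (k + 3)/(k + 5).
Gosper form: A/B · C(k+1)/C(k) with A=k + 3, B=k + 5, C=1.
Solve (k + 3)·f(k+1) − (k + 4)·f(k) = 1.
d = 1 from the (1,1,0) case.
Match coefficients ⇒ f(k) = k/3.
Certificate R = B(k−1)f/C = k*(k + 4)/3 gives s_k = k/(k + 3).
Δs = 3/(k**2 + 7*k + 12), as required.
Evaluate: s_(n+1) = (n + 1)/(n + 4); subtract s_(2) = 2/5 ⇒ S(n) = 3*(n - 1)/(5*(n + 4)).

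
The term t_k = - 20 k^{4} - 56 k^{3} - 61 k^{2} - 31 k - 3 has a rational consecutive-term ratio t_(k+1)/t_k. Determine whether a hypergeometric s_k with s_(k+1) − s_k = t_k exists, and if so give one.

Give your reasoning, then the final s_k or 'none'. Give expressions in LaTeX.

s_k = k \left(- 4 k^{4} - 4 k^{3} + k^{2} + k + 3\right)

The ratio is (20*k**4 + 136*k**3 + 349*k**2 + 401*k + 171)/(20*k**4 + 56*k**3 + 61*k**2 + 31*k + 3).
Gosper form: A/B · C(k+1)/C(k) with A=1, B=1, C=k**4 + 14*k**3/5 + 61*k**2/20 + 31*k/20 + 3/20.
Need (1)·f(k+1) − (1)·f(k) = k**4 + 14*k**3/5 + 61*k**2/20 + 31*k/20 + 3/20.
Bound: deg f ≤ 5.
Solving with deg f ≤ 5: f(k) = k*(4*k**4 + 4*k**3 - k**2 - k - 3)/20.
Certificate R = B(k−1)f/C = k*(4*k**4 + 4*k**3 - k**2 - k - 3)/(20*k**4 + 56*k**3 + 61*k**2 + 31*k + 3) gives s_k = k*(-4*k**4 - 4*k**3 + k**2 + k + 3).
Δs = -20*k**4 - 56*k**3 - 61*k**2 - 31*k - 3, as required.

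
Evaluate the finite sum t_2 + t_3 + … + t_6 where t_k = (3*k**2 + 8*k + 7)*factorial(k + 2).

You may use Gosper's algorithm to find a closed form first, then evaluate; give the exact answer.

Σ = 7257480

Compute t_(k+1)/t_k: get (k + 3)*(8*k + 3*(k + 1)**2 + 15)/(3*k**2 + 8*k + 7).
A = k + 3, B = 1, C = k**2 + 8*k/3 + 7/3.
Set up (k + 3)·f(k+1) − (1)·f(k) − (k**2 + 8*k/3 + 7/3) = 0.
Bound: deg f ≤ 1.
Solving with deg f ≤ 1: f(k) = (3*k - 1)/3.
So s_k = (B(k−1)f/C)·t_k = ((3*k - 1)/(3*k**2 + 8*k + 7))·t_k = (3*k - 1)*factorial(k + 2).
Verify: (3*k**2 + 8*k + 7)*factorial(k + 2) matches t_k.
Telescoping: Σ = s_(7) − s_(2) = 7257600 − (120) = 7257480.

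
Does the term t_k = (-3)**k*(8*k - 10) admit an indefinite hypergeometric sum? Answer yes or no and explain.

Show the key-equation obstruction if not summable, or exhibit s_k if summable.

Compute t_(k+1)/t_k: get 3*(1 - 4*k)/(4*k - 5).
A = -3, B = 1, C = k - 5/4.
f must satisfy (-3)·f(k+1) − (1)·f(k) = k - 5/4.
d = 1 from the (0,0,1) case.
Match coefficients ⇒ f(k) = -(k - 2)/4.
Get s_k = R·t_k = 2*(-3)**k*(2 - k) with R(k) = B(k−1)f(k)/C(k) = -(k - 2)/(4*k - 5).
Check: Δs_k = (-3)**k*(8*k - 10). ✓

Yes. s_k = 2*(-3)**k*(2 - k).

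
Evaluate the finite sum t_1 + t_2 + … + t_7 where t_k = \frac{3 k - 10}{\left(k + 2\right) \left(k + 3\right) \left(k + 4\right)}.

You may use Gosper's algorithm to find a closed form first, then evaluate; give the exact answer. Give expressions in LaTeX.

Σ = -7/60

r(k) = (k + 2)*(3*k - 7)/((k + 5)*(3*k - 10)) after simplifying.
So A=k + 2 and B=k + 5, with C=k - 10/3.
f must satisfy (k + 2)·f(k+1) − (k + 4)·f(k) = k - 10/3.
From deg A=1, deg B=1, deg C=1: d=2.
Solving with deg f ≤ 2: f(k) = -k*(k + 14)/9.
Certificate R = B(k−1)f/C = -k*(k + 4)*(k + 14)/(3*(3*k - 10)) gives s_k = k*(-k - 14)/(3*(k + 2)*(k + 3)).
Check: Δs_k = (3*k - 10)/(k**3 + 9*k**2 + 26*k + 24). ✓
Sum = s_(8) − s_(1); s_(8) = -8/15, s_(1) = -5/12 ⇒ -7/60.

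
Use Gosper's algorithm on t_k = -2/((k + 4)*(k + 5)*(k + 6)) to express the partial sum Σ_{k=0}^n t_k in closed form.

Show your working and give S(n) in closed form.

t_(k+1)/t_k = (k + 4)/(k + 7).
Gosper form: A/B · C(k+1)/C(k) with A=k + 4, B=k + 7, C=1.
f must satisfy (k + 4)·f(k+1) − (k + 6)·f(k) = 1.
Bound: deg f ≤ 2.
A polynomial solution: f(k) = k*(k + 9)/40.
So s_k = (B(k−1)f/C)·t_k = (k*(k + 6)*(k + 9)/40)·t_k = k*(-k - 9)/(20*(k + 4)*(k + 5)).
s_(k+1) − s_k = -2/(k**3 + 15*k**2 + 74*k + 120) = t_k.
Σ_(k=0)^n t_k = s_(n+1) − s_(0) = ((-n**2 - 11*n - 10)/(20*(n**2 + 11*n + 30))) − (0), i.e. (-n**2 - 11*n - 10)/(20*(n**2 + 11*n + 30)).

S(n) = (-n**2 - 11*n - 10)/(20*(n**2 + 11*n + 30))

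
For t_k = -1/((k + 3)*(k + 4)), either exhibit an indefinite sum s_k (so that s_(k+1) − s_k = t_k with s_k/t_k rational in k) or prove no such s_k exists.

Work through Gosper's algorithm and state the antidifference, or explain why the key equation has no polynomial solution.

s_k = -k/(3*k + 9)

The ratio is (k + 3)/(k + 5).
A = k + 3, B = k + 5, C = 1.
Need (k + 3)·f(k+1) − (k + 4)·f(k) = 1.
d = 1 from the (1,1,0) case.
Match coefficients ⇒ f(k) = k/3.
R(k) = B(k−1)·f(k)/C(k) = k*(k + 4)/3; s_k = R·t_k = -k/(3*k + 9).
Δs = -1/(k**2 + 7*k + 12), as required.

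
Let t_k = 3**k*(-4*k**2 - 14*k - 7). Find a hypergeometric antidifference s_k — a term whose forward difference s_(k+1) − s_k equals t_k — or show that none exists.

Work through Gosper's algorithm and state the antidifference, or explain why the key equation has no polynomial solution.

s_k = 3**k*(-2*k**2 - k + 1)

Step 1: r(k) = 3*(4*k**2 + 22*k + 25)/(4*k**2 + 14*k + 7).
Gosper form: A/B · C(k+1)/C(k) with A=3, B=1, C=k**2 + 7*k/2 + 7/4.
Solve (3)·f(k+1) − (1)·f(k) = k**2 + 7*k/2 + 7/4.
deg f ≤ 2 (via 0,0,2).
Solve for f: f(k) = (k + 1)*(2*k - 1)/4 (degree 2 ≤ 2).
Certificate R = B(k−1)f/C = (k + 1)*(2*k - 1)/(4*k**2 + 14*k + 7) gives s_k = 3**k*(-2*k**2 - k + 1).
Verify: 3**k*(-4*k**2 - 14*k - 7) matches t_k.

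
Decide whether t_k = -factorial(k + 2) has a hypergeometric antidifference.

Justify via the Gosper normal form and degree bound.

t_(k+1)/t_k = k + 3.
Normal form (A,B,C) = (k + 3, 1, 1).
Key eq: (k + 3)·f(k+1) = (1)·f(k) + (1).
Degrees (1,0,0) ⇒ d ≤ -1.
deg f ≤ -1 is impossible — no certificate.

No; the degree bound rules out any f.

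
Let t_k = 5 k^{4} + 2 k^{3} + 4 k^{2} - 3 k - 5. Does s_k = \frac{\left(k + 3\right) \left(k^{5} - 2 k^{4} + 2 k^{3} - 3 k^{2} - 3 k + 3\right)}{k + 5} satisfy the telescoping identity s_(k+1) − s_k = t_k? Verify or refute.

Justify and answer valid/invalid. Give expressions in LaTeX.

Invalid: residual \frac{2 \left(- 4 k^{5} - 29 k^{4} - 12 k^{3} - 20 k^{2} + 17 k + 28\right)}{k^{2} + 11 k + 30} ≠ 0.

s_(k+1) = (k**6 + 7*k**5 + 16*k**4 + 17*k**3 - 2*k**2 - 26*k - 8)/(k + 6)
s_(k+1) − s_k = (5*k**6 + 49*k**5 + 118*k**4 + 77*k**3 + 42*k**2 - 111*k - 94)/(k**2 + 11*k + 30)
(s_(k+1) − s_k) − t_k = 2*(-4*k**5 - 29*k**4 - 12*k**3 - 20*k**2 + 17*k + 28)/(k**2 + 11*k + 30)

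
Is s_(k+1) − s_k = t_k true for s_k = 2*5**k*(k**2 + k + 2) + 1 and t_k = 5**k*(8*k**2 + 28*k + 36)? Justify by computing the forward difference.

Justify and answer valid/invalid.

Valid: the claim telescopes to t_k.

s_(k+1) = 10*5**k*(k + (k + 1)**2 + 3) + 1
s_(k+1) − s_k = 5**k*(8*k**2 + 28*k + 36)
(s_(k+1) − s_k) − t_k = 0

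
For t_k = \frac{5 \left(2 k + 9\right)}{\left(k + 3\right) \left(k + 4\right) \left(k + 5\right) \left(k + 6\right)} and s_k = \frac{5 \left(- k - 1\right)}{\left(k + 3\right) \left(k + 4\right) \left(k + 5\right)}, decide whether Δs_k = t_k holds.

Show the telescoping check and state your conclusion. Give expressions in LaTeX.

s_(k+1) = 5*(-k - 2)/((k + 4)*(k + 5)*(k + 6))
s_(k+1) − s_k = 10*k/(k**4 + 18*k**3 + 119*k**2 + 342*k + 360)
(s_(k+1) − s_k) − t_k = -45/(k**4 + 18*k**3 + 119*k**2 + 342*k + 360)

Invalid: residual - \frac{45}{k^{4} + 18 k^{3} + 119 k^{2} + 342 k + 360} ≠ 0.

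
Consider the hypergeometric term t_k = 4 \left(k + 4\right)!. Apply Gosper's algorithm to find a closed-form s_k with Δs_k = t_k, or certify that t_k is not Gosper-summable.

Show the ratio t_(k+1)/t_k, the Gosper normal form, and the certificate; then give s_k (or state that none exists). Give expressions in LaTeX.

The ratio is k + 5.
Normal form (A,B,C) = (k + 5, 1, 1).
Set up (k + 5)·f(k+1) − (1)·f(k) − (1) = 0.
deg f ≤ -1 (via 1,0,0).
Negative degree bound (-1): no f exists, t_k not Gosper-summable.

no hypergeometric antidifference exists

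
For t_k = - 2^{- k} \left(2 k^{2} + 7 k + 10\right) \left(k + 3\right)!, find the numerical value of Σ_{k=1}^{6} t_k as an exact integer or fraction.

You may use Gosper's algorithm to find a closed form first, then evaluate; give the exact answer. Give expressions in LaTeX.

t_(k+1)/t_k = (k + 4)*(7*k + 2*(k + 1)**2 + 17)/(2*(2*k**2 + 7*k + 10)).
Normal form (A,B,C) = (k/2 + 2, 1, k**2 + 7*k/2 + 5).
Need (k/2 + 2)·f(k+1) − (1)·f(k) = k**2 + 7*k/2 + 5.
deg f ≤ 1 (via 1,0,2).
Solve for f: f(k) = 2*k + 1 (degree 1 ≤ 1).
R(k) = B(k−1)·f(k)/C(k) = 2*(2*k + 1)/(2*k**2 + 7*k + 10); s_k = R·t_k = -2**(1 - k)*(2*k + 1)*factorial(k + 3).
s_(k+1) − s_k = -(2*k**2 + 7*k + 10)*factorial(k + 3)/2**k = t_k.
Telescoping: Σ = s_(7) − s_(1) = -850500 − (-72) = -850428.

Σ = -850428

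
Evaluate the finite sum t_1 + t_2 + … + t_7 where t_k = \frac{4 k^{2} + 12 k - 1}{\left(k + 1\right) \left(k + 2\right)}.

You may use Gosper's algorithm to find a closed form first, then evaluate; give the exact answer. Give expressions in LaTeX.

Step 1: r(k) = (k + 1)*(12*k + 4*(k + 1)**2 + 11)/((k + 3)*(4*k**2 + 12*k - 1)).
A = k + 1, B = k + 3, C = k**2 + 3*k - 1/4.
Set up (k + 1)·f(k+1) − (k + 2)·f(k) − (k**2 + 3*k - 1/4) = 0.
From deg A=1, deg B=1, deg C=2: d=2.
A polynomial solution: f(k) = k*(4*k - 5)/4.
Get s_k = R·t_k = k*(4*k - 5)/(k + 1) with R(k) = B(k−1)f(k)/C(k) = k*(k + 2)*(4*k - 5)/(4*k**2 + 12*k - 1).
s_(k+1) − s_k = (4*k**2 + 12*k - 1)/(k**2 + 3*k + 2) = t_k.
Sum = s_(8) − s_(1); s_(8) = 24, s_(1) = -1/2 ⇒ 49/2.

Σ = 49/2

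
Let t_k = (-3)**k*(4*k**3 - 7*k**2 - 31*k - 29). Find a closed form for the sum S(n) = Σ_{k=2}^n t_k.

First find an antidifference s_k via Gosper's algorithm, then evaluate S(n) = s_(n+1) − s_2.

r(k) = 3*(-4*k**3 - 5*k**2 + 33*k + 63)/(4*k**3 - 7*k**2 - 31*k - 29) after simplifying.
Factor: A=-3; B=1; C=k**3 - 7*k**2/4 - 31*k/4 - 29/4.
f must satisfy (-3)·f(k+1) − (1)·f(k) = k**3 - 7*k**2/4 - 31*k/4 - 29/4.
Degrees (0,0,3) ⇒ d ≤ 3.
Solving with deg f ≤ 3: f(k) = -(k**3 - 4*k**2 - 4*k - 2)/4.
R(k) = B(k−1)·f(k)/C(k) = -(k**3 - 4*k**2 - 4*k - 2)/(4*k**3 - 7*k**2 - 31*k - 29); s_k = R·t_k = (-3)**k*(-k**3 + 4*k**2 + 4*k + 2).
Verify: (-3)**k*(4*k**3 - 7*k**2 - 31*k - 29) matches t_k.
s_(n+1) = (-3)**(n + 1)*(-n**3 + n**2 + 9*n + 9) and s_(2) = 162, so S(n) = 3*(-3)**n*n**3 - 3*(-3)**n*n**2 - 27*(-3)**n*n - 27*(-3)**n - 162.

S(n) = 3*(-3)**n*n**3 - 3*(-3)**n*n**2 - 27*(-3)**n*n - 27*(-3)**n - 162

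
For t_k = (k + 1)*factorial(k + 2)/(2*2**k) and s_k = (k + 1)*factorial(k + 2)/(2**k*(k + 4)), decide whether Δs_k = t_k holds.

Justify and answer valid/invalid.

Invalid: residual -3*(k**2 + 5*k + 2)*factorial(k + 2)/(2*2**k*(k + 4)*(k + 5)) ≠ 0.

s_(k+1) = (k + 2)*factorial(k + 3)/(2*2**k*(k + 5))
s_(k+1) − s_k = (k**3 + 7*k**2 + 14*k + 14)*factorial(k + 2)/(2*2**k*(k + 4)*(k + 5))
(s_(k+1) − s_k) − t_k = -3*(k**2 + 5*k + 2)*factorial(k + 2)/(2*2**k*(k + 4)*(k + 5))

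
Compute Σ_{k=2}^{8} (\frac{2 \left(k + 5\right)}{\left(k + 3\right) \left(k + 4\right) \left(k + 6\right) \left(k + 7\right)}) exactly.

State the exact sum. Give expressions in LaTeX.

Σ = 7/360

Compute t_(k+1)/t_k: get (k + 3)*(k + 6)**2/((k + 5)**2*(k + 8)).
Gosper form: A/B · C(k+1)/C(k) with A=k + 3, B=k + 8, C=k**2 + 10*k + 25.
Key eq: (k + 3)·f(k+1) = (k + 7)·f(k) + (k**2 + 10*k + 25).
d = 4 from the (1,1,2) case.
Solving with deg f ≤ 4: f(k) = k*(k + 4)*(k + 5)*(k + 9)/36.
Get s_k = R·t_k = k*(k + 9)/(18*(k**2 + 9*k + 18)) with R(k) = B(k−1)f(k)/C(k) = k*(k + 4)*(k + 7)*(k + 9)/(36*(k + 5)).
Verify: 2*(k + 5)/(k**4 + 20*k**3 + 145*k**2 + 450*k + 504) matches t_k.
Σ_(k=2)^(8) t_k = s_(9) − s_(2) = 1/20 − (11/360) = 7/360.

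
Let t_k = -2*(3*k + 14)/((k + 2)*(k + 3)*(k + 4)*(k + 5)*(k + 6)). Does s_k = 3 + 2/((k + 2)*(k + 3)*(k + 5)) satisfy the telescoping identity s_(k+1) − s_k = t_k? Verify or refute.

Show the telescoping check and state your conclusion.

Valid: the claim telescopes to t_k.

s_(k+1) = 3 + 2/((k + 3)*(k + 4)*(k + 6))
s_(k+1) − s_k = 2*(-3*k - 14)/(k**5 + 20*k**4 + 155*k**3 + 580*k**2 + 1044*k + 720)
(s_(k+1) − s_k) − t_k = 0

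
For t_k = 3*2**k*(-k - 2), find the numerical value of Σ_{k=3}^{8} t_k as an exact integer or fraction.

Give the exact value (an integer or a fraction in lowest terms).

Ratio r(k) = 2*(k + 3)/(k + 2).
So A=2 and B=1, with C=k + 2.
Solve (2)·f(k+1) − (1)·f(k) = k + 2.
From deg A=0, deg B=0, deg C=1: d=1.
Solve for f: f(k) = k (degree 1 ≤ 1).
R(k) = B(k−1)·f(k)/C(k) = k/(k + 2); s_k = R·t_k = -3*2**k*k.
Δs = 3*2**k*(-k - 2), as required.
Sum = s_(9) − s_(3); s_(9) = -13824, s_(3) = -72 ⇒ -13752.

Σ = -13752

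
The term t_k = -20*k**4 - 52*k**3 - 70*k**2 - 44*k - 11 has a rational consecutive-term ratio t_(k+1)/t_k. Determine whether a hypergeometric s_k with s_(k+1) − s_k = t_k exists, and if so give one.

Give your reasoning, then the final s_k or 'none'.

s_k = k**3*(-4*k**2 - 3*k - 4)

Compute t_(k+1)/t_k: get (20*k**4 + 132*k**3 + 346*k**2 + 420*k + 197)/(20*k**4 + 52*k**3 + 70*k**2 + 44*k + 11).
A = 1, B = 1, C = k**4 + 13*k**3/5 + 7*k**2/2 + 11*k/5 + 11/20.
Solve (1)·f(k+1) − (1)·f(k) = k**4 + 13*k**3/5 + 7*k**2/2 + 11*k/5 + 11/20.
d = 5 from the (0,0,4) case.
Solving with deg f ≤ 5: f(k) = k**3*(4*k**2 + 3*k + 4)/20.
Get s_k = R·t_k = k**3*(-4*k**2 - 3*k - 4) with R(k) = B(k−1)f(k)/C(k) = k**3*(4*k**2 + 3*k + 4)/(20*k**4 + 52*k**3 + 70*k**2 + 44*k + 11).
Δs = -20*k**4 - 52*k**3 - 70*k**2 - 44*k - 11, as required.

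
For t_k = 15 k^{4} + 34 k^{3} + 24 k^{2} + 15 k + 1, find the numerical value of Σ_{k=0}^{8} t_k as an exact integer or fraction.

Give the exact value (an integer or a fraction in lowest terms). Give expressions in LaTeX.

r(k) = (15*k**4 + 94*k**3 + 216*k**2 + 225*k + 89)/(15*k**4 + 34*k**3 + 24*k**2 + 15*k + 1) after simplifying.
A = 1, B = 1, C = k**4 + 34*k**3/15 + 8*k**2/5 + k + 1/15.
Set up (1)·f(k+1) − (1)·f(k) − (k**4 + 34*k**3/15 + 8*k**2/5 + k + 1/15) = 0.
Bound: deg f ≤ 5.
Match coefficients ⇒ f(k) = k*(3*k**4 + k**3 - 4*k**2 + 4*k - 3)/15.
So s_k = (B(k−1)f/C)·t_k = (k*(3*k**4 + k**3 - 4*k**2 + 4*k - 3)/(15*k**4 + 34*k**3 + 24*k**2 + 15*k + 1))·t_k = k*(3*k**4 + k**3 - 4*k**2 + 4*k - 3).
s_(k+1) − s_k = 15*k**4 + 34*k**3 + 24*k**2 + 15*k + 1 = t_k.
Σ_(k=0)^(8) t_k = s_(9) − s_(0) = 181089 − (0) = 181089.

Σ = 181089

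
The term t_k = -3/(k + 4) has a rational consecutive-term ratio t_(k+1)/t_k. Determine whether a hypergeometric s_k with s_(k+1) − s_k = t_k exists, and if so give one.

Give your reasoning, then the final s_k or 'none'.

r(k) = (k + 4)/(k + 5) after simplifying.
Normal form (A,B,C) = (k + 4, k + 5, 1).
Key eq: (k + 4)·f(k+1) = (k + 4)·f(k) + (1).
Bound: deg f ≤ 0.
Generic f = c0 gives residual -1; -1 = 0 cannot hold, so t_k is not Gosper-summable.

none (Gosper's algorithm certifies no s_k)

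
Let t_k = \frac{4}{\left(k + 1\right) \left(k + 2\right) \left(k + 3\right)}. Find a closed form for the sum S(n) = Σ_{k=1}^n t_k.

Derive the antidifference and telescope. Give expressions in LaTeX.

The ratio is (k + 1)/(k + 4).
A = k + 1, B = k + 4, C = 1.
Key eq: (k + 1)·f(k+1) = (k + 3)·f(k) + (1).
Degrees (1,1,0) ⇒ d ≤ 2.
Solving with deg f ≤ 2: f(k) = k*(k + 3)/4.
Certificate R = B(k−1)f/C = k*(k + 3)**2/4 gives s_k = k*(k + 3)/((k + 1)*(k + 2)).
Δs = 4/(k**3 + 6*k**2 + 11*k + 6), as required.
Evaluate: s_(n+1) = (n**2 + 5*n + 4)/(n**2 + 5*n + 6); subtract s_(1) = 2/3 ⇒ S(n) = n*(n + 5)/(3*(n**2 + 5*n + 6)).

S(n) = \frac{n \left(n + 5\right)}{3 \left(n^{2} + 5 n + 6\right)}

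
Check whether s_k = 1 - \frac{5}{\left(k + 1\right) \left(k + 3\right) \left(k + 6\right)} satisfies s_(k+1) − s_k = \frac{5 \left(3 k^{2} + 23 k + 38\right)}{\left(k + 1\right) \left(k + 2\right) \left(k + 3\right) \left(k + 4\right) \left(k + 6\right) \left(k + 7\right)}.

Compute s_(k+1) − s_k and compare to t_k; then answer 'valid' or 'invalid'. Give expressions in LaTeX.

valid; difference matches t_k

s_(k+1) = 1 - 5/((k + 2)*(k + 4)*(k + 7))
s_(k+1) − s_k = 5*(3*k**2 + 23*k + 38)/(k**6 + 23*k**5 + 207*k**4 + 925*k**3 + 2144*k**2 + 2412*k + 1008)
(s_(k+1) − s_k) − t_k = 0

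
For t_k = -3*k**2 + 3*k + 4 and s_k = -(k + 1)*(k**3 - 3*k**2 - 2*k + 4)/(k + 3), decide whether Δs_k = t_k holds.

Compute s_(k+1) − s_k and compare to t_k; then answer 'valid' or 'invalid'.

Invalid: residual 2*(2*k**3 + 9*k**2 - 11*k - 16)/(k**2 + 7*k + 12) ≠ 0.

s_(k+1) = k*(-k**3 - 2*k**2 + 5*k + 10)/(k + 4)
s_(k+1) − s_k = (-3*k**4 - 14*k**3 + 7*k**2 + 42*k + 16)/(k**2 + 7*k + 12)
(s_(k+1) − s_k) − t_k = 2*(2*k**3 + 9*k**2 - 11*k - 16)/(k**2 + 7*k + 12)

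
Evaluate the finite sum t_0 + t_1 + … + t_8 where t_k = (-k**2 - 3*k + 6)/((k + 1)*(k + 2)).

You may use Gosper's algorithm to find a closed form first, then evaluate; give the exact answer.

Ratio r(k) = (k + 1)*(3*k + (k + 1)**2 - 3)/((k + 3)*(k**2 + 3*k - 6)).
Factor: A=k + 1; B=k + 3; C=k**2 + 3*k - 6.
f must satisfy (k + 1)·f(k+1) − (k + 2)·f(k) = k**2 + 3*k - 6.
deg f ≤ 2 (via 1,1,2).
A polynomial solution: f(k) = k*(k - 7).
Certificate R = B(k−1)f/C = k*(k - 7)*(k + 2)/(k**2 + 3*k - 6) gives s_k = k*(7 - k)/(k + 1).
Δs = (-k**2 - 3*k + 6)/(k**2 + 3*k + 2), as required.
Sum = s_(9) − s_(0); s_(9) = -9/5, s_(0) = 0 ⇒ -9/5.

Σ = -9/5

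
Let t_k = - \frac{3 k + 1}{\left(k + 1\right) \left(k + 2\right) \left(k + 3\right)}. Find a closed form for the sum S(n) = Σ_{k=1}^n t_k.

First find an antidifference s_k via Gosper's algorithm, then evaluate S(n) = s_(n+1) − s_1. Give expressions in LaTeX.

The ratio is (k + 1)*(3*k + 4)/((k + 4)*(3*k + 1)).
Gosper form: A/B · C(k+1)/C(k) with A=k + 1, B=k + 4, C=k + 1/3.
Key eq: (k + 1)·f(k+1) = (k + 3)·f(k) + (k + 1/3).
From deg A=1, deg B=1, deg C=1: d=2.
Solve for f: f(k) = k**2/3 (degree 2 ≤ 2).
Certificate R = B(k−1)f/C = k**2*(k + 3)/(3*k + 1) gives s_k = -k**2/((k + 1)*(k + 2)).
Check: Δs_k = (-3*k - 1)/(k**3 + 6*k**2 + 11*k + 6). ✓
s_(n+1) = (-n**2 - 2*n - 1)/(n**2 + 5*n + 6) and s_(1) = -1/6, so S(n) = n*(-5*n - 7)/(6*(n**2 + 5*n + 6)).

S(n) = \frac{n \left(- 5 n - 7\right)}{6 \left(n^{2} + 5 n + 6\right)}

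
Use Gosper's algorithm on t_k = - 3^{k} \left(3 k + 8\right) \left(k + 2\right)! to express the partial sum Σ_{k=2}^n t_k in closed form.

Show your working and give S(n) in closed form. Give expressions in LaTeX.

Ratio r(k) = 3*(k + 3)*(3*k + 11)/(3*k + 8).
So A=3*k + 9 and B=1, with C=k + 8/3.
f must satisfy (3*k + 9)·f(k+1) − (1)·f(k) = k + 8/3.
From deg A=1, deg B=0, deg C=1: d=0.
Match coefficients ⇒ f(k) = 1/3.
Get s_k = R·t_k = -3**k*factorial(k + 2) with R(k) = B(k−1)f(k)/C(k) = 1/(3*k + 8).
Δs = -3**k*(3*k + 8)*factorial(k + 2), as required.
Evaluate: s_(n+1) = -3**(n + 1)*factorial(n + 3); subtract s_(2) = -216 ⇒ S(n) = -3*3**n*factorial(n + 3) + 216.

S(n) = - 3 \cdot 3^{n} \left(n + 3\right)! + 216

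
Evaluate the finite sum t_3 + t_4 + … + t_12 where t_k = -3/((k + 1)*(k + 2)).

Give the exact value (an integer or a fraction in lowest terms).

Step 1: r(k) = (k + 1)/(k + 3).
A = k + 1, B = k + 3, C = 1.
Key eq: (k + 1)·f(k+1) = (k + 2)·f(k) + (1).
Bound: deg f ≤ 1.
Match coefficients ⇒ f(k) = k.
Certificate R = B(k−1)f/C = k*(k + 2) gives s_k = -3*k/(k + 1).
Verify: -3/(k**2 + 3*k + 2) matches t_k.
Telescoping: Σ = s_(13) − s_(3) = -39/14 − (-9/4) = -15/28.

Σ = -15/28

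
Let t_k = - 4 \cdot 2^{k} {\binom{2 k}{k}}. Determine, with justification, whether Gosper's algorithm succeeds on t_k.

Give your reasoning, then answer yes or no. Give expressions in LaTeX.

No — t_k has no hypergeometric antidifference.

Step 1: r(k) = 4*(2*k + 1)/(k + 1).
Take A(k)=8*k + 4, B(k)=k + 1, C(k)=1.
f must satisfy (8*k + 4)·f(k+1) − (k)·f(k) = 1.
Degrees (1,1,0) ⇒ d ≤ -1.
deg f ≤ -1 is impossible — no certificate.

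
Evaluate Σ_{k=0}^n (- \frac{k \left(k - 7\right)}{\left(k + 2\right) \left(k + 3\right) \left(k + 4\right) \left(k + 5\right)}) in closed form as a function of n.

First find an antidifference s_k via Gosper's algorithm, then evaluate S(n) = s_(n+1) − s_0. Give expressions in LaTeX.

The ratio is (k - 6)*(k + 1)*(k + 2)/(k*(k - 7)*(k + 6)).
Gosper form: A/B · C(k+1)/C(k) with A=k + 2, B=k + 6, C=k**2 - 7*k.
Solve (k + 2)·f(k+1) − (k + 5)·f(k) = k**2 - 7*k.
d = 3 from the (1,1,2) case.
A polynomial solution: f(k) = -k*(k - 1).
So s_k = (B(k−1)f/C)·t_k = (-(k - 1)*(k + 5)/(k - 7))·t_k = k*(k - 1)/((k + 2)*(k + 3)*(k + 4)).
Δs = k*(7 - k)/(k**4 + 14*k**3 + 71*k**2 + 154*k + 120), as required.
s_(n+1) = n*(n + 1)/(n**3 + 12*n**2 + 47*n + 60) and s_(0) = 0, so S(n) = n*(n + 1)/(n**3 + 12*n**2 + 47*n + 60).

S(n) = \frac{n \left(n + 1\right)}{n^{3} + 12 n^{2} + 47 n + 60}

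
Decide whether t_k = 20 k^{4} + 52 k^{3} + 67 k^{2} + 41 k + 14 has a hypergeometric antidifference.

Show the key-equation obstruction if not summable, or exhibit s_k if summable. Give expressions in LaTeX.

Yes. s_k = k \left(4 k^{4} + 3 k^{3} + 3 k^{2} + 4\right).

The ratio is (20*k**4 + 132*k**3 + 343*k**2 + 411*k + 194)/(20*k**4 + 52*k**3 + 67*k**2 + 41*k + 14).
Factor: A=1; B=1; C=k**4 + 13*k**3/5 + 67*k**2/20 + 41*k/20 + 7/10.
Set up (1)·f(k+1) − (1)·f(k) − (k**4 + 13*k**3/5 + 67*k**2/20 + 41*k/20 + 7/10) = 0.
d = 5 from the (0,0,4) case.
Solve for f: f(k) = k*(4*k**4 + 3*k**3 + 3*k**2 + 4)/20 (degree 5 ≤ 5).
So s_k = (B(k−1)f/C)·t_k = (k*(4*k**4 + 3*k**3 + 3*k**2 + 4)/(20*k**4 + 52*k**3 + 67*k**2 + 41*k + 14))·t_k = k*(4*k**4 + 3*k**3 + 3*k**2 + 4).
Verify: 20*k**4 + 52*k**3 + 67*k**2 + 41*k + 14 matches t_k.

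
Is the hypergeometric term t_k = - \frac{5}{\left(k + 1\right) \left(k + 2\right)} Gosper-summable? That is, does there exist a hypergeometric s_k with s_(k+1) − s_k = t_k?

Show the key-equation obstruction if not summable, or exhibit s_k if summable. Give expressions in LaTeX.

t_(k+1)/t_k = (k + 1)/(k + 3).
So A=k + 1 and B=k + 3, with C=1.
Need (k + 1)·f(k+1) − (k + 2)·f(k) = 1.
d = 1 from the (1,1,0) case.
Solve for f: f(k) = k (degree 1 ≤ 1).
So s_k = (B(k−1)f/C)·t_k = (k*(k + 2))·t_k = -5*k/(k + 1).
Δs = -5/(k**2 + 3*k + 2), as required.

Yes. s_k = - \frac{5 k}{k + 1}.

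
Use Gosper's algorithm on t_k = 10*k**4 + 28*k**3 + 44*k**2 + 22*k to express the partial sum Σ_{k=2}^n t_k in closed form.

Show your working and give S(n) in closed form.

S(n) = 2*n**5 + 12*n**4 + 32*n**3 + 40*n**2 + 18*n - 104

Ratio r(k) = (5*k**4 + 34*k**3 + 94*k**2 + 117*k + 52)/(k*(5*k**3 + 14*k**2 + 22*k + 11)).
Take A(k)=1, B(k)=1, C(k)=k**4 + 14*k**3/5 + 22*k**2/5 + 11*k/5.
Key eq: (1)·f(k+1) = (1)·f(k) + (k**4 + 14*k**3/5 + 22*k**2/5 + 11*k/5).
Degrees (0,0,4) ⇒ d ≤ 5.
Match coefficients ⇒ f(k) = k*(k - 1)*(k**3 + 2*k**2 + 4*k + 2)/5.
Get s_k = R·t_k = 2*k*(k**4 + k**3 + 2*k**2 - 2*k - 2) with R(k) = B(k−1)f(k)/C(k) = (k - 1)*(k**3 + 2*k**2 + 4*k + 2)/(5*k**3 + 14*k**2 + 22*k + 11).
s_(k+1) − s_k = 2*k*(5*k**3 + 14*k**2 + 22*k + 11) = t_k.
Σ_(k=2)^n t_k = s_(n+1) − s_(2) = (2*n*(n**4 + 6*n**3 + 16*n**2 + 20*n + 9)) − (104), i.e. 2*n**5 + 12*n**4 + 32*n**3 + 40*n**2 + 18*n - 104.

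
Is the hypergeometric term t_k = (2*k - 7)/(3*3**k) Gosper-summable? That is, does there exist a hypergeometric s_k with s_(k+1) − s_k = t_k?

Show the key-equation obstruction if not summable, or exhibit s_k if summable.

Compute t_(k+1)/t_k: get (2*k - 5)/(3*(2*k - 7)).
Gosper form: A/B · C(k+1)/C(k) with A=1/3, B=1, C=k - 7/2.
Key eq: (1/3)·f(k+1) = (1)·f(k) + (k - 7/2).
deg f ≤ 1 (via 0,0,1).
Solve for f: f(k) = -3*(k - 3)/2 (degree 1 ≤ 1).
Get s_k = R·t_k = (3 - k)/3**k with R(k) = B(k−1)f(k)/C(k) = -3*(k - 3)/(2*k - 7).
Verify: (2*k - 7)/(3*3**k) matches t_k.

Yes. s_k = (3 - k)/3**k.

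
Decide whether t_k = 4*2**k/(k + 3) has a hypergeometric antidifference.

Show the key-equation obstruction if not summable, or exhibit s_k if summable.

Step 1: r(k) = 2*(k + 3)/(k + 4).
So A=2*k + 6 and B=k + 4, with C=1.
Need (2*k + 6)·f(k+1) − (k + 3)·f(k) = 1.
d = -1 from the (1,1,0) case.
d = -1 < 0 ⇒ no nonzero polynomial f; not summable.

No. Not Gosper-summable.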